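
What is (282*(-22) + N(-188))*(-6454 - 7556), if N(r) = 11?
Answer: 86763930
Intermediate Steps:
(282*(-22) + N(-188))*(-6454 - 7556) = (282*(-22) + 11)*(-6454 - 7556) = (-6204 + 11)*(-14010) = -6193*(-14010) = 86763930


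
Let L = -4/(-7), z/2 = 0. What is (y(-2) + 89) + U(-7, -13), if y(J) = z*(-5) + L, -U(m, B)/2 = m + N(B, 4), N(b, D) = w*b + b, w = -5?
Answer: -3/7 ≈ -0.42857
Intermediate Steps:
N(b, D) = -4*b (N(b, D) = -5*b + b = -4*b)
z = 0 (z = 2*0 = 0)
L = 4/7 (L = -4*(-1/7) = 4/7 ≈ 0.57143)
U(m, B) = -2*m + 8*B (U(m, B) = -2*(m - 4*B) = -2*m + 8*B)
y(J) = 4/7 (y(J) = 0*(-5) + 4/7 = 0 + 4/7 = 4/7)
(y(-2) + 89) + U(-7, -13) = (4/7 + 89) + (-2*(-7) + 8*(-13)) = 627/7 + (14 - 104) = 627/7 - 90 = -3/7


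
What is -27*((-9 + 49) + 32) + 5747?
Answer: 3803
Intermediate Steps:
-27*((-9 + 49) + 32) + 5747 = -27*(40 + 32) + 5747 = -27*72 + 5747 = -1944 + 5747 = 3803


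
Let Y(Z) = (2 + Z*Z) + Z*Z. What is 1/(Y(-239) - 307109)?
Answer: -1/192865 ≈ -5.1850e-6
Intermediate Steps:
Y(Z) = 2 + 2*Z² (Y(Z) = (2 + Z²) + Z² = 2 + 2*Z²)
1/(Y(-239) - 307109) = 1/((2 + 2*(-239)²) - 307109) = 1/((2 + 2*57121) - 307109) = 1/((2 + 114242) - 307109) = 1/(114244 - 307109) = 1/(-192865) = -1/192865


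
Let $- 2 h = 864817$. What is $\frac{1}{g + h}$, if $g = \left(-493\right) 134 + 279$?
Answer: $- \frac{2}{996383} \approx -2.0073 \cdot 10^{-6}$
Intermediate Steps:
$h = - \frac{864817}{2}$ ($h = \left(- \frac{1}{2}\right) 864817 = - \frac{864817}{2} \approx -4.3241 \cdot 10^{5}$)
$g = -65783$ ($g = -66062 + 279 = -65783$)
$\frac{1}{g + h} = \frac{1}{-65783 - \frac{864817}{2}} = \frac{1}{- \frac{996383}{2}} = - \frac{2}{996383}$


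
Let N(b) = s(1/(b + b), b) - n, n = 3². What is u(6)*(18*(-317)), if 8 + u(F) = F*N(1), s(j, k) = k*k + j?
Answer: 302418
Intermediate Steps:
s(j, k) = j + k² (s(j, k) = k² + j = j + k²)
n = 9
N(b) = -9 + b² + 1/(2*b) (N(b) = (1/(b + b) + b²) - 1*9 = (1/(2*b) + b²) - 9 = (b² + 1/(2*b)) - 9 = -9 + b² + 1/(2*b))
u(F) = -8 - 15*F/2 (u(F) = -8 + F*(-9 + 1² + (½)/1) = -8 + F*(-9 + 1 + (½)*1) = -8 + F*(-9 + 1 + ½) = -8 + F*(-15/2) = -8 - 15*F/2)
u(6)*(18*(-317)) = (-8 - 15/2*6)*(18*(-317)) = (-8 - 45)*(-5706) = -53*(-5706) = 302418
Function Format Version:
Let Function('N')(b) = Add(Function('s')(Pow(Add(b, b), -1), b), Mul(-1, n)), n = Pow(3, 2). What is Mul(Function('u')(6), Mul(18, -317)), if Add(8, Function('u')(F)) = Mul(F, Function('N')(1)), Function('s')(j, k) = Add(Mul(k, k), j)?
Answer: 302418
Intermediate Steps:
Function('s')(j, k) = Add(j, Pow(k, 2)) (Function('s')(j, k) = Add(Pow(k, 2), j) = Add(j, Pow(k, 2)))
n = 9
Function('N')(b) = Add(-9, Pow(b, 2), Mul(Rational(1, 2), Pow(b, -1))) (Function('N')(b) = Add(Add(Pow(Add(b, b), -1), Pow(b, 2)), Mul(-1, 9)) = Add(Add(Pow(Mul(2, b), -1), Pow(b, 2)), -9) = Add(Add(Mul(Rational(1, 2), Pow(b, -1)), Pow(b, 2)), -9) = Add(Add(Pow(b, 2), Mul(Rational(1, 2), Pow(b, -1))), -9) = Add(-9, Pow(b, 2), Mul(Rational(1, 2), Pow(b, -1))))
Function('u')(F) = Add(-8, Mul(Rational(-15, 2), F)) (Function('u')(F) = Add(-8, Mul(F, Add(-9, Pow(1, 2), Mul(Rational(1, 2), Pow(1, -1))))) = Add(-8, Mul(F, Add(-9, 1, Mul(Rational(1, 2), 1)))) = Add(-8, Mul(F, Add(-9, 1, Rational(1, 2)))) = Add(-8, Mul(F, Rational(-15, 2))) = Add(-8, Mul(Rational(-15, 2), F)))
Mul(Function('u')(6), Mul(18, -317)) = Mul(Add(-8, Mul(Rational(-15, 2), 6)), Mul(18, -317)) = Mul(Add(-8, -45), -5706) = Mul(-53, -5706) = 302418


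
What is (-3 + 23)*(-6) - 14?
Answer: -134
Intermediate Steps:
(-3 + 23)*(-6) - 14 = 20*(-6) - 14 = -120 - 14 = -134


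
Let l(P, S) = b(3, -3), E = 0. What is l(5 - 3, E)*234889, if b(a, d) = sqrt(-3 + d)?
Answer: 234889*I*sqrt(6) ≈ 5.7536e+5*I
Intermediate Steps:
l(P, S) = I*sqrt(6) (l(P, S) = sqrt(-3 - 3) = sqrt(-6) = I*sqrt(6))
l(5 - 3, E)*234889 = (I*sqrt(6))*234889 = 234889*I*sqrt(6)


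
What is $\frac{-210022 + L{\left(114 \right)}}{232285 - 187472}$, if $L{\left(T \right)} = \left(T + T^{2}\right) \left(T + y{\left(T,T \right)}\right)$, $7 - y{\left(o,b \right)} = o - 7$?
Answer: $- \frac{26482}{44813} \approx -0.59094$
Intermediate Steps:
$y{\left(o,b \right)} = 14 - o$ ($y{\left(o,b \right)} = 7 - \left(o - 7\right) = 7 - \left(-7 + o\right) = 14 - o$)
$L{\left(T \right)} = 14 T + 14 T^{2}$ ($L{\left(T \right)} = \left(T + T^{2}\right) \left(T - \left(-14 + T\right)\right) = \left(T + T^{2}\right) 14 = 14 T + 14 T^{2}$)
$\frac{-210022 + L{\left(114 \right)}}{232285 - 187472} = \frac{-210022 + 14 \cdot 114 \left(1 + 114\right)}{232285 - 187472} = \frac{-210022 + 14 \cdot 114 \cdot 115}{44813} = \left(-210022 + 183540\right) \frac{1}{44813} = \left(-26482\right) \frac{1}{44813} = - \frac{26482}{44813}$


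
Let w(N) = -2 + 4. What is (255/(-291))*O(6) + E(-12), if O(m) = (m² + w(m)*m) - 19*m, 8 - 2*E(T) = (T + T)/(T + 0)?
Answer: 5901/97 ≈ 60.835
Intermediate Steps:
w(N) = 2
E(T) = 3 (E(T) = 4 - (T + T)/(2*(T + 0)) = 4 - 2*T/(2*T) = 4 - ½*2 = 4 - 1 = 3)
O(m) = m² - 17*m (O(m) = (m² + 2*m) - 19*m = m² - 17*m)
(255/(-291))*O(6) + E(-12) = (255/(-291))*(6*(-17 + 6)) + 3 = (255*(-1/291))*(6*(-11)) + 3 = -85/97*(-66) + 3 = 5610/97 + 3 = 5901/97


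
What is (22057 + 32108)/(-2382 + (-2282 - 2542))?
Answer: -18055/2402 ≈ -7.5167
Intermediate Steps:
(22057 + 32108)/(-2382 + (-2282 - 2542)) = 54165/(-2382 - 4824) = 54165/(-7206) = 54165*(-1/7206) = -18055/2402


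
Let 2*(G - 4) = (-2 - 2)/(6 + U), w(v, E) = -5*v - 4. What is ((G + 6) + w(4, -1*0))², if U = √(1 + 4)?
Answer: 198936/961 - 1784*√5/961 ≈ 202.86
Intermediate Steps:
w(v, E) = -4 - 5*v
U = √5 ≈ 2.2361
G = 4 - 2/(6 + √5) (G = 4 + ((-2 - 2)/(6 + √5))/2 = 4 + (-4/(6 + √5))/2 = 4 - 2/(6 + √5) ≈ 3.7572)
((G + 6) + w(4, -1*0))² = (((112/31 + 2*√5/31) + 6) + (-4 - 5*4))² = ((298/31 + 2*√5/31) + (-4 - 20))² = ((298/31 + 2*√5/31) - 24)² = (-446/31 + 2*√5/31)²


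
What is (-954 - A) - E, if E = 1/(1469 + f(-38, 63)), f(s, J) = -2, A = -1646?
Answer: 1015163/1467 ≈ 692.00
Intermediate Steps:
E = 1/1467 (E = 1/(1469 - 2) = 1/1467 ≈ 0.00068166)
(-954 - A) - E = (-954 - 1*(-1646)) - 1*1/1467 = (-954 + 1646) - 1/1467 = 692 - 1/1467 = 1015163/1467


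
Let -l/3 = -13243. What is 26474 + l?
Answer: 66203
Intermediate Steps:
l = 39729 (l = -3*(-13243) = 39729)
26474 + l = 26474 + 39729 = 66203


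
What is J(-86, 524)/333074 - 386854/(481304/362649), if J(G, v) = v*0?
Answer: -70146108123/240652 ≈ -2.9148e+5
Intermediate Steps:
J(G, v) = 0
J(-86, 524)/333074 - 386854/(481304/362649) = 0/333074 - 386854/(481304/362649) = 0*(1/333074) - 386854/(481304*(1/362649)) = 0 - 386854/481304/362649 = 0 - 386854*362649/481304 = 0 - 70146108123/240652 = -70146108123/240652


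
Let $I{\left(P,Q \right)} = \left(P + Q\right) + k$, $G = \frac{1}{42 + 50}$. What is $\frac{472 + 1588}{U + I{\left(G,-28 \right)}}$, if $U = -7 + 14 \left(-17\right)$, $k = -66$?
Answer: $- \frac{189520}{31187} \approx -6.0769$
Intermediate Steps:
$G = \frac{1}{92} \approx 0.01087$
$I{\left(P,Q \right)} = -66 + P + Q$ ($I{\left(P,Q \right)} = \left(P + Q\right) - 66 = -66 + P + Q$)
$U = -245$ ($U = -7 - 238 = -245$)
$\frac{472 + 1588}{U + I{\left(G,-28 \right)}} = \frac{472 + 1588}{-245 - \frac{8647}{92}} = \frac{2060}{-245 - \frac{8647}{92}} = \frac{2060}{- \frac{31187}{92}} = 2060 \left(- \frac{92}{31187}\right) = - \frac{189520}{31187}$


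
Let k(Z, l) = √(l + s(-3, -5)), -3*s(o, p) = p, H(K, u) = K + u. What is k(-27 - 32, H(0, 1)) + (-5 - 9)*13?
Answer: -182 + 2*√6/3 ≈ -180.37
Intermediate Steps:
s(o, p) = -p/3
k(Z, l) = √(5/3 + l) (k(Z, l) = √(l - ⅓*(-5)) = √(l + 5/3) = √(5/3 + l))
k(-27 - 32, H(0, 1)) + (-5 - 9)*13 = √(15 + 9*(0 + 1))/3 + (-5 - 9)*13 = √(15 + 9*1)/3 - 14*13 = √(15 + 9)/3 - 182 = √24/3 - 182 = (2*√6)/3 - 182 = 2*√6/3 - 182 = -182 + 2*√6/3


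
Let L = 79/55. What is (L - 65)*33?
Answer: -10488/5 ≈ -2097.6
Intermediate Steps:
L = 79/55 (L = 79*(1/55) = 79/55 ≈ 1.4364)
(L - 65)*33 = (79/55 - 65)*33 = -3496/55*33 = -10488/5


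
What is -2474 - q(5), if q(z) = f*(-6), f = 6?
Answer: -2438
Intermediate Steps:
q(z) = -36 (q(z) = 6*(-6) = -36)
-2474 - q(5) = -2474 - 1*(-36) = -2474 + 36 = -2438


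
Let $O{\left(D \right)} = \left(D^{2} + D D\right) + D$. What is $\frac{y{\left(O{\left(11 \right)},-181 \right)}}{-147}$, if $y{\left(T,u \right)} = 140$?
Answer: $- \frac{20}{21} \approx -0.95238$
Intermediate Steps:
$O{\left(D \right)} = D + 2 D^{2}$ ($O{\left(D \right)} = \left(D^{2} + D^{2}\right) + D = 2 D^{2} + D = D + 2 D^{2}$)
$\frac{y{\left(O{\left(11 \right)},-181 \right)}}{-147} = \frac{140}{-147} = 140 \left(- \frac{1}{147}\right) = - \frac{20}{21}$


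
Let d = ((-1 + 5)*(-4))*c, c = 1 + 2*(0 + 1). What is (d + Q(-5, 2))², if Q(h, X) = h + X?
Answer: 2601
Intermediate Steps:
c = 3 (c = 1 + 2*1 = 1 + 2 = 3)
Q(h, X) = X + h
d = -48 (d = ((-1 + 5)*(-4))*3 = (4*(-4))*3 = -16*3 = -48)
(d + Q(-5, 2))² = (-48 + (2 - 5))² = (-48 - 3)² = (-51)² = 2601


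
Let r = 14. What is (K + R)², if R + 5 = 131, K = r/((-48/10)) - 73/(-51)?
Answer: 71690089/4624 ≈ 15504.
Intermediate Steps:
K = -101/68 (K = 14/((-48/10)) - 73/(-51) = 14/((-48*⅒)) - 73*(-1/51) = 14/(-24/5) + 73/51 = 14*(-5/24) + 73/51 = -35/12 + 73/51 = -101/68 ≈ -1.4853)
R = 126 (R = -5 + 131 = 126)
(K + R)² = (-101/68 + 126)² = (8467/68)² = 71690089/4624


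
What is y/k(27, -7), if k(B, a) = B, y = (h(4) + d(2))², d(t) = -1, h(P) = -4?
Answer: 25/27 ≈ 0.92593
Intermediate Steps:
y = 25 (y = (-4 - 1)² = (-5)² = 25)
y/k(27, -7) = 25/27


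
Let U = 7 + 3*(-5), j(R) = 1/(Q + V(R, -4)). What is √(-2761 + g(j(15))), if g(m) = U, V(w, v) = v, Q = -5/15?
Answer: I*√2769 ≈ 52.621*I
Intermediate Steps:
Q = -⅓ (Q = -5*1/15 = -⅓ ≈ -0.33333)
j(R) = -3/13 (j(R) = 1/(-⅓ - 4) = 1/(-13/3) = -3/13)
U = -8 (U = 7 - 15 = -8)
g(m) = -8
√(-2761 + g(j(15))) = √(-2761 - 8) = √(-2769) = I*√2769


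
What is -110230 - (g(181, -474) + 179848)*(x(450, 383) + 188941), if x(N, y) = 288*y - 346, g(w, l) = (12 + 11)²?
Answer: -53914615153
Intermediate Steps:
g(w, l) = 529 (g(w, l) = 23² = 529)
x(N, y) = -346 + 288*y
-110230 - (g(181, -474) + 179848)*(x(450, 383) + 188941) = -110230 - (529 + 179848)*((-346 + 288*383) + 188941) = -110230 - 180377*((-346 + 110304) + 188941) = -110230 - 180377*(109958 + 188941) = -110230 - 180377*298899 = -110230 - 1*53914504923 = -110230 - 53914504923 = -53914615153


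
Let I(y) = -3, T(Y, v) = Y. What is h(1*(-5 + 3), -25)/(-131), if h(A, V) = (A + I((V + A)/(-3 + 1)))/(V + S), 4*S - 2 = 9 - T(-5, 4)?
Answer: -5/2751 ≈ -0.0018175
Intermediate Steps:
S = 4 (S = ½ + (9 - 1*(-5))/4 = ½ + (9 + 5)/4 = ½ + (¼)*14 = ½ + 7/2 = 4)
h(A, V) = (-3 + A)/(4 + V) (h(A, V) = (A - 3)/(V + 4) = (-3 + A)/(4 + V))
h(1*(-5 + 3), -25)/(-131) = ((-3 + 1*(-5 + 3))/(4 - 25))/(-131) = ((-3 + 1*(-2))/(-21))*(-1/131) = -(-3 - 2)/21*(-1/131) = -1/21*(-5)*(-1/131) = (5/21)*(-1/131) = -5/2751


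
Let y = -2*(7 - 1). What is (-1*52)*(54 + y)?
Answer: -2184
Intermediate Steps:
y = -12 (y = -2*6 = -12)
(-1*52)*(54 + y) = (-1*52)*(54 - 12) = -52*42 = -2184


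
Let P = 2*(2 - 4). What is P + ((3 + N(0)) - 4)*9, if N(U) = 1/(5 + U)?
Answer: -56/5 ≈ -11.200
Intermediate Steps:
P = -4 (P = 2*(-2) = -4)
P + ((3 + N(0)) - 4)*9 = -4 + ((3 + 1/(5 + 0)) - 4)*9 = -4 + ((3 + 1/5) - 4)*9 = -4 + ((3 + ⅕) - 4)*9 = -4 + (16/5 - 4)*9 = -4 - ⅘*9 = -4 - 36/5 = -56/5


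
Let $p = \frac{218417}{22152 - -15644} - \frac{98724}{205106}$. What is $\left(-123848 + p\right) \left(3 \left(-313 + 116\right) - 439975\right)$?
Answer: $\frac{9612866866400476175}{176186054} \approx 5.4561 \cdot 10^{10}$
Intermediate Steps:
$p = \frac{1866693859}{352372108}$ ($p = \frac{218417}{22152 + 15644} - \frac{49362}{102553} = \frac{218417}{37796} - \frac{49362}{102553} = \frac{1866693859}{352372108} \approx 5.2975$)
$\left(-123848 + p\right) \left(3 \left(-313 + 116\right) - 439975\right) = \left(-123848 + \frac{1866693859}{352372108}\right) \left(3 \left(-313 + 116\right) - 439975\right) = - \frac{43638714137725 \left(3 \left(-197\right) - 439975\right)}{352372108} = - \frac{43638714137725 \left(-591 - 439975\right)}{352372108} = \left(- \frac{43638714137725}{352372108}\right) \left(-440566\right) = \frac{9612866866400476175}{176186054}$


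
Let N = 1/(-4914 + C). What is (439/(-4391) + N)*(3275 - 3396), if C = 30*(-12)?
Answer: 280680917/23158134 ≈ 12.120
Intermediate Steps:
C = -360
N = -1/5274 (N = 1/(-4914 - 360) = 1/(-5274) = -1/5274 ≈ -0.00018961)
(439/(-4391) + N)*(3275 - 3396) = (439/(-4391) - 1/5274)*(3275 - 3396) = (439*(-1/4391) - 1/5274)*(-121) = (-439/4391 - 1/5274)*(-121) = -2319677/23158134*(-121) = 280680917/23158134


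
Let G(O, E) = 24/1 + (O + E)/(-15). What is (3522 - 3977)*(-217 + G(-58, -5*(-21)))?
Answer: 267722/3 ≈ 89241.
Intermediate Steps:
G(O, E) = 24 - E/15 - O/15 (G(O, E) = 24*1 + (E + O)*(-1/15) = 24 + (-E/15 - O/15) = 24 - E/15 - O/15)
(3522 - 3977)*(-217 + G(-58, -5*(-21))) = (3522 - 3977)*(-217 + (24 - (-1)*(-21)/3 - 1/15*(-58))) = -455*(-217 + (24 - 1/15*105 + 58/15)) = -455*(-217 + (24 - 7 + 58/15)) = -455*(-217 + 313/15) = -455*(-2942/15) = 267722/3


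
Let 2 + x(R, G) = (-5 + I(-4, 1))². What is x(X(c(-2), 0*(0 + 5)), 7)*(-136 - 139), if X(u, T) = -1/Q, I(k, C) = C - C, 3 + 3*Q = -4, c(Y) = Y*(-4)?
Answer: -6325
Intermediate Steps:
c(Y) = -4*Y
Q = -7/3 (Q = -1 + (⅓)*(-4) = -1 - 4/3 = -7/3 ≈ -2.3333)
I(k, C) = 0
X(u, T) = 3/7 (X(u, T) = -1/(-7/3) = -1*(-3/7) = 3/7)
x(R, G) = 23 (x(R, G) = -2 + (-5 + 0)² = -2 + (-5)² = -2 + 25 = 23)
x(X(c(-2), 0*(0 + 5)), 7)*(-136 - 139) = 23*(-136 - 139) = 23*(-275) = -6325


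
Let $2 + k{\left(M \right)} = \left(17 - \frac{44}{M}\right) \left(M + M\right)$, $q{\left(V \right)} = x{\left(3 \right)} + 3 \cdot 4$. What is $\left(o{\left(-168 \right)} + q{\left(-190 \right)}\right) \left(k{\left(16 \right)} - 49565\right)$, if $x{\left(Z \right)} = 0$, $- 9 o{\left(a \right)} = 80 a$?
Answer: $- \frac{221785276}{3} \approx -7.3928 \cdot 10^{7}$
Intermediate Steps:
$o{\left(a \right)} = - \frac{80 a}{9}$
$q{\left(V \right)} = 12$ ($q{\left(V \right)} = 0 + 3 \cdot 4 = 0 + 12 = 12$)
$k{\left(M \right)} = -2 + 2 M \left(17 - \frac{44}{M}\right)$ ($k{\left(M \right)} = -2 + \left(17 - \frac{44}{M}\right) \left(M + M\right) = -2 + \left(17 - \frac{44}{M}\right) 2 M = -2 + 2 M \left(17 - \frac{44}{M}\right)$)
$\left(o{\left(-168 \right)} + q{\left(-190 \right)}\right) \left(k{\left(16 \right)} - 49565\right) = \left(\left(- \frac{80}{9}\right) \left(-168\right) + 12\right) \left(\left(-90 + 34 \cdot 16\right) - 49565\right) = \left(\frac{4480}{3} + 12\right) \left(\left(-90 + 544\right) - 49565\right) = \frac{4516 \left(454 - 49565\right)}{3} = \frac{4516}{3} \left(-49111\right) = - \frac{221785276}{3}$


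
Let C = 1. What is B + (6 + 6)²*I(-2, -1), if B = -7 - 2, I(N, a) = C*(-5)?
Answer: -729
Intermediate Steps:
I(N, a) = -5 (I(N, a) = 1*(-5) = -5)
B = -9
B + (6 + 6)²*I(-2, -1) = -9 + (6 + 6)²*(-5) = -9 + 12²*(-5) = -9 + 144*(-5) = -9 - 720 = -729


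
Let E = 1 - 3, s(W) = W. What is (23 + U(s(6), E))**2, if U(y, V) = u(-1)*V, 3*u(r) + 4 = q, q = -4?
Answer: 7225/9 ≈ 802.78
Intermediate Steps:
u(r) = -8/3 (u(r) = -4/3 + (1/3)*(-4) = -4/3 - 4/3 = -8/3)
E = -2
U(y, V) = -8*V/3
(23 + U(s(6), E))**2 = (23 - 8/3*(-2))**2 = (23 + 16/3)**2 = (85/3)**2 = 7225/9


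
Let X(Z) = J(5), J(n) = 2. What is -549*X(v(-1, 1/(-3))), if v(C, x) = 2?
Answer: -1098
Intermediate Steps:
X(Z) = 2
-549*X(v(-1, 1/(-3))) = -549*2 = -1098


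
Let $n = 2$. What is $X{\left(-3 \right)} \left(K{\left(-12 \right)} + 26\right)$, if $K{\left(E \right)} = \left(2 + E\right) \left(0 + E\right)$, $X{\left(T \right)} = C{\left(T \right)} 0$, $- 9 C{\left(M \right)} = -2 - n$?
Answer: $0$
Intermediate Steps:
$C{\left(M \right)} = \frac{4}{9}$ ($C{\left(M \right)} = - \frac{-2 - 2}{9} = \left(- \frac{1}{9}\right) \left(-4\right) = \frac{4}{9}$)
$X{\left(T \right)} = 0$ ($X{\left(T \right)} = \frac{4}{9} \cdot 0 = 0$)
$K{\left(E \right)} = E \left(2 + E\right)$ ($K{\left(E \right)} = \left(2 + E\right) E = E \left(2 + E\right)$)
$X{\left(-3 \right)} \left(K{\left(-12 \right)} + 26\right) = 0 \left(- 12 \left(2 - 12\right) + 26\right) = 0 \left(\left(-12\right) \left(-10\right) + 26\right) = 0 \left(120 + 26\right) = 0 \cdot 146 = 0$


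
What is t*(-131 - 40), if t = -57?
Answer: 9747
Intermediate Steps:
t*(-131 - 40) = -57*(-131 - 40) = -57*(-171) = 9747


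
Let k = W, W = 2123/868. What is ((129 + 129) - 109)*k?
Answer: 316327/868 ≈ 364.43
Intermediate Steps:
W = 2123/868 (W = 2123*(1/868) = 2123/868 ≈ 2.4459)
k = 2123/868 ≈ 2.4459
((129 + 129) - 109)*k = ((129 + 129) - 109)*(2123/868) = (258 - 109)*(2123/868) = 149*(2123/868) = 316327/868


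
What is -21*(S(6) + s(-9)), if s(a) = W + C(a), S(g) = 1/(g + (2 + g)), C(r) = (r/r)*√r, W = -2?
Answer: 81/2 - 63*I ≈ 40.5 - 63.0*I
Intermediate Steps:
C(r) = √r (C(r) = 1*√r = √r)
S(g) = 1/(2 + 2*g)
s(a) = -2 + √a
-21*(S(6) + s(-9)) = -21*(1/(2*(1 + 6)) + (-2 + √(-9))) = -21*((½)/7 + (-2 + 3*I)) = -21*((½)*(⅐) + (-2 + 3*I)) = -21*(1/14 + (-2 + 3*I)) = -21*(-27/14 + 3*I) = 81/2 - 63*I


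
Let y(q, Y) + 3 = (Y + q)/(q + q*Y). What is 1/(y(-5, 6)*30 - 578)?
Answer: -7/4682 ≈ -0.0014951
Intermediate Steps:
y(q, Y) = -3 + (Y + q)/(q + Y*q) (y(q, Y) = -3 + (Y + q)/(q + q*Y) = -3 + (Y + q)/(q + Y*q))
1/(y(-5, 6)*30 - 578) = 1/(((6 - 2*(-5) - 3*6*(-5))/((-5)*(1 + 6)))*30 - 578) = 1/(-⅕*(6 + 10 + 90)/7*30 - 578) = 1/(-⅕*⅐*106*30 - 578) = 1/(-106/35*30 - 578) = 1/(-636/7 - 578) = 1/(-4682/7) = -7/4682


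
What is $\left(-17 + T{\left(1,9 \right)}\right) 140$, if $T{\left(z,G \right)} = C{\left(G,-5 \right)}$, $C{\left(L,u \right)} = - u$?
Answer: $-1680$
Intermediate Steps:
$T{\left(z,G \right)} = 5$ ($T{\left(z,G \right)} = \left(-1\right) \left(-5\right) = 5$)
$\left(-17 + T{\left(1,9 \right)}\right) 140 = \left(-17 + 5\right) 140 = \left(-12\right) 140 = -1680$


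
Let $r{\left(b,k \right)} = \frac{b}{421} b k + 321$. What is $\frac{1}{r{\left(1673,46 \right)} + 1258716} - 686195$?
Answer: $- \frac{452068910381224}{658805311} \approx -6.862 \cdot 10^{5}$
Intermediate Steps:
$r{\left(b,k \right)} = 321 + \frac{k b^{2}}{421}$ ($r{\left(b,k \right)} = b \frac{1}{421} b k + 321 = \frac{b}{421} b k + 321 = \frac{b^{2}}{421} k + 321 = \frac{k b^{2}}{421} + 321 = 321 + \frac{k b^{2}}{421}$)
$\frac{1}{r{\left(1673,46 \right)} + 1258716} - 686195 = \frac{1}{\left(321 + \frac{1}{421} \cdot 46 \cdot 1673^{2}\right) + 1258716} - 686195 = \frac{1}{\left(321 + \frac{1}{421} \cdot 46 \cdot 2798929\right) + 1258716} - 686195 = \frac{1}{\left(321 + \frac{128750734}{421}\right) + 1258716} - 686195 = \frac{1}{\frac{128885875}{421} + 1258716} - 686195 = \frac{1}{\frac{658805311}{421}} - 686195 = \frac{421}{658805311} - 686195 = - \frac{452068910381224}{658805311}$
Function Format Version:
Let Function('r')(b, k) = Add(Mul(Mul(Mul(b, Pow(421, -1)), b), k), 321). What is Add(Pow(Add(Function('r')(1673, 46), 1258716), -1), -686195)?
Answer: Rational(-452068910381224, 658805311) ≈ -6.8620e+5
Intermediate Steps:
Function('r')(b, k) = Add(321, Mul(Rational(1, 421), k, Pow(b, 2))) (Function('r')(b, k) = Add(Mul(Mul(Mul(b, Rational(1, 421)), b), k), 321) = Add(Mul(Mul(Mul(Rational(1, 421), b), b), k), 321) = Add(Mul(Mul(Rational(1, 421), Pow(b, 2)), k), 321) = Add(Mul(Rational(1, 421), k, Pow(b, 2)), 321) = Add(321, Mul(Rational(1, 421), k, Pow(b, 2))))
Add(Pow(Add(Function('r')(1673, 46), 1258716), -1), -686195) = Add(Pow(Add(Add(321, Mul(Rational(1, 421), 46, Pow(1673, 2))), 1258716), -1), -686195) = Add(Pow(Add(Add(321, Mul(Rational(1, 421), 46, 2798929)), 1258716), -1), -686195) = Add(Pow(Add(Add(321, Rational(128750734, 421)), 1258716), -1), -686195) = Add(Pow(Add(Rational(128885875, 421), 1258716), -1), -686195) = Add(Pow(Rational(658805311, 421), -1), -686195) = Add(Rational(421, 658805311), -686195) = Rational(-452068910381224, 658805311)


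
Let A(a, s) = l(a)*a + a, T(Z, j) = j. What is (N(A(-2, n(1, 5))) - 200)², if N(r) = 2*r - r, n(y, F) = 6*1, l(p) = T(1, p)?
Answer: 39204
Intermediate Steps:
l(p) = p
n(y, F) = 6
A(a, s) = a + a² (A(a, s) = a*a + a = a² + a = a + a²)
N(r) = r
(N(A(-2, n(1, 5))) - 200)² = (-2*(1 - 2) - 200)² = (-2*(-1) - 200)² = (2 - 200)² = (-198)² = 39204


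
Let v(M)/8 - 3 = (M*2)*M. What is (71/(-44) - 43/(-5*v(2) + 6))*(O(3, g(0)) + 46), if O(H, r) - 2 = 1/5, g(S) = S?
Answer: -3485101/47740 ≈ -73.002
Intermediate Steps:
v(M) = 24 + 16*M² (v(M) = 24 + 8*((M*2)*M) = 24 + 8*((2*M)*M) = 24 + 8*(2*M²) = 24 + 16*M²)
O(H, r) = 11/5 (O(H, r) = 2 + 1/5 = 2 + ⅕ = 11/5)
(71/(-44) - 43/(-5*v(2) + 6))*(O(3, g(0)) + 46) = (71/(-44) - 43/(-5*(24 + 16*2²) + 6))*(11/5 + 46) = (71*(-1/44) - 43/(-5*(24 + 16*4) + 6))*(241/5) = (-71/44 - 43/(-5*(24 + 64) + 6))*(241/5) = (-71/44 - 43/(-5*88 + 6))*(241/5) = (-71/44 - 43/(-440 + 6))*(241/5) = (-71/44 - 43/(-434))*(241/5) = (-71/44 - 43*(-1/434))*(241/5) = (-71/44 + 43/434)*(241/5) = -14461/9548*241/5 = -3485101/47740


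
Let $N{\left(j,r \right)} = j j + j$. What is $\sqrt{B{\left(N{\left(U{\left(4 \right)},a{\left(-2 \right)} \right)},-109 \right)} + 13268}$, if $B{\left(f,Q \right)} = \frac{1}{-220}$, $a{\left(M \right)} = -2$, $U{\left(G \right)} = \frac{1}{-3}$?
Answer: $\frac{\sqrt{160542745}}{110} \approx 115.19$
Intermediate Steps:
$U{\left(G \right)} = - \frac{1}{3}$
$N{\left(j,r \right)} = j + j^{2}$ ($N{\left(j,r \right)} = j^{2} + j = j + j^{2}$)
$B{\left(f,Q \right)} = - \frac{1}{220}$
$\sqrt{B{\left(N{\left(U{\left(4 \right)},a{\left(-2 \right)} \right)},-109 \right)} + 13268} = \sqrt{- \frac{1}{220} + 13268} = \sqrt{\frac{2918959}{220}} = \frac{\sqrt{160542745}}{110}$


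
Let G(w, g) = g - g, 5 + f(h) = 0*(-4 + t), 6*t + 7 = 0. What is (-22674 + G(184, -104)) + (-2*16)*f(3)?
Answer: -22514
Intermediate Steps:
t = -7/6 (t = -7/6 + (⅙)*0 = -7/6 + 0 = -7/6 ≈ -1.1667)
f(h) = -5 (f(h) = -5 + 0*(-4 - 7/6) = -5 + 0*(-31/6) = -5 + 0 = -5)
G(w, g) = 0
(-22674 + G(184, -104)) + (-2*16)*f(3) = (-22674 + 0) - 2*16*(-5) = -22674 - 32*(-5) = -22674 + 160 = -22514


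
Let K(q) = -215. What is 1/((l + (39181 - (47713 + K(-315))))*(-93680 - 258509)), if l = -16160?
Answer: 1/8620530153 ≈ 1.1600e-10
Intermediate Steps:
1/((l + (39181 - (47713 + K(-315))))*(-93680 - 258509)) = 1/((-16160 + (39181 - (47713 - 215)))*(-93680 - 258509)) = 1/((-16160 + (39181 - 1*47498))*(-352189)) = 1/((-16160 + (39181 - 47498))*(-352189)) = 1/((-16160 - 8317)*(-352189)) = 1/(-24477*(-352189)) = 1/8620530153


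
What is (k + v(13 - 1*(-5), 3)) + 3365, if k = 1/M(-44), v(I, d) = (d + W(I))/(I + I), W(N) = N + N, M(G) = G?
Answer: 111080/33 ≈ 3366.1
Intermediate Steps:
W(N) = 2*N
v(I, d) = (d + 2*I)/(2*I) (v(I, d) = (d + 2*I)/(I + I) = (d + 2*I)/((2*I)) = (d + 2*I)*(1/(2*I)) = (d + 2*I)/(2*I))
k = -1/44 (k = 1/(-44) = -1/44 ≈ -0.022727)
(k + v(13 - 1*(-5), 3)) + 3365 = (-1/44 + ((13 - 1*(-5)) + (½)*3)/(13 - 1*(-5))) + 3365 = (-1/44 + ((13 + 5) + 3/2)/(13 + 5)) + 3365 = (-1/44 + (18 + 3/2)/18) + 3365 = (-1/44 + (1/18)*(39/2)) + 3365 = (-1/44 + 13/12) + 3365 = 35/33 + 3365 = 111080/33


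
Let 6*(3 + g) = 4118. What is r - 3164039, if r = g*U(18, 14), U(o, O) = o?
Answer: -3151739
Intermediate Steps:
g = 2050/3 (g = -3 + (⅙)*4118 = -3 + 2059/3 = 2050/3 ≈ 683.33)
r = 12300 (r = (2050/3)*18 = 12300)
r - 3164039 = 12300 - 3164039 = -3151739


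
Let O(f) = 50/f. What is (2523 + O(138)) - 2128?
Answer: 27280/69 ≈ 395.36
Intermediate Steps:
(2523 + O(138)) - 2128 = (2523 + 50/138) - 2128 = (2523 + 50*(1/138)) - 2128 = (2523 + 25/69) - 2128 = 174112/69 - 2128 = 27280/69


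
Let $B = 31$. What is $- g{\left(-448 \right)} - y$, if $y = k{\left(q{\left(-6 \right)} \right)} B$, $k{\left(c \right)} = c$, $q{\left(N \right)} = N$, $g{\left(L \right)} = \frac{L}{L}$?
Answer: $185$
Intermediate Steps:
$g{\left(L \right)} = 1$
$y = -186$ ($y = \left(-6\right) 31 = -186$)
$- g{\left(-448 \right)} - y = \left(-1\right) 1 - -186 = -1 + 186 = 185$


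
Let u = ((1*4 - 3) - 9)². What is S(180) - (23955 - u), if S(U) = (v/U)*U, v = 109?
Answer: -23782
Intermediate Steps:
u = 64 (u = ((4 - 3) - 9)² = (1 - 9)² = (-8)² = 64)
S(U) = 109 (S(U) = (109/U)*U = 109)
S(180) - (23955 - u) = 109 - (23955 - 1*64) = 109 - (23955 - 64) = 109 - 1*23891 = 109 - 23891 = -23782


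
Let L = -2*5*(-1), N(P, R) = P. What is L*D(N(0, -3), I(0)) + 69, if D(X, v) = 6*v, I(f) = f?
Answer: 69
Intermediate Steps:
L = 10 (L = -10*(-1) = 10)
L*D(N(0, -3), I(0)) + 69 = 10*(6*0) + 69 = 10*0 + 69 = 0 + 69 = 69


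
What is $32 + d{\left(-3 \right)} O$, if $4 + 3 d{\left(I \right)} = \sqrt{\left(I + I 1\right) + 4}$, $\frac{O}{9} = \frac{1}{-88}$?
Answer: $\frac{707}{22} - \frac{3 i \sqrt{2}}{88} \approx 32.136 - 0.048212 i$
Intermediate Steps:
$O = - \frac{9}{88}$ ($O = \frac{9}{-88} = 9 \left(- \frac{1}{88}\right) = - \frac{9}{88} \approx -0.10227$)
$d{\left(I \right)} = - \frac{4}{3} + \frac{\sqrt{4 + 2 I}}{3}$ ($d{\left(I \right)} = - \frac{4}{3} + \frac{\sqrt{\left(I + I 1\right) + 4}}{3} = - \frac{4}{3} + \frac{\sqrt{\left(I + I\right) + 4}}{3} = - \frac{4}{3} + \frac{\sqrt{2 I + 4}}{3} = - \frac{4}{3} + \frac{\sqrt{4 + 2 I}}{3}$)
$32 + d{\left(-3 \right)} O = 32 + \left(- \frac{4}{3} + \frac{\sqrt{4 + 2 \left(-3\right)}}{3}\right) \left(- \frac{9}{88}\right) = 32 + \left(- \frac{4}{3} + \frac{\sqrt{4 - 6}}{3}\right) \left(- \frac{9}{88}\right) = 32 + \left(- \frac{4}{3} + \frac{\sqrt{-2}}{3}\right) \left(- \frac{9}{88}\right) = 32 + \left(- \frac{4}{3} + \frac{i \sqrt{2}}{3}\right) \left(- \frac{9}{88}\right) = 32 + \left(\frac{3}{22} - \frac{3 i \sqrt{2}}{88}\right) = \frac{707}{22} - \frac{3 i \sqrt{2}}{88}$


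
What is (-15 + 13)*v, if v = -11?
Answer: 22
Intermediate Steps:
(-15 + 13)*v = (-15 + 13)*(-11) = -2*(-11) = 22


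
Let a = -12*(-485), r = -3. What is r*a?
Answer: -17460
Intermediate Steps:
a = 5820
r*a = -3*5820 = -17460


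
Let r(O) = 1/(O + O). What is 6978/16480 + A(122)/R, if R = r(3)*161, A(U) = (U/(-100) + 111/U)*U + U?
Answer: 23612997/6633200 ≈ 3.5598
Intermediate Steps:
r(O) = 1/(2*O)
A(U) = U + U*(111/U - U/100) (A(U) = (U*(-1/100) + 111/U)*U + U = (-U/100 + 111/U)*U + U = (111/U - U/100)*U + U = U*(111/U - U/100) + U = U + U*(111/U - U/100))
R = 161/6 (R = ((½)/3)*161 = ((½)*(⅓))*161 = (⅙)*161 = 161/6 ≈ 26.833)
6978/16480 + A(122)/R = 6978/16480 + (111 + 122 - 1/100*122²)/(161/6) = 6978*(1/16480) + (111 + 122 - 1/100*14884)*(6/161) = 3489/8240 + (111 + 122 - 3721/25)*(6/161) = 3489/8240 + (2104/25)*(6/161) = 3489/8240 + 12624/4025 = 23612997/6633200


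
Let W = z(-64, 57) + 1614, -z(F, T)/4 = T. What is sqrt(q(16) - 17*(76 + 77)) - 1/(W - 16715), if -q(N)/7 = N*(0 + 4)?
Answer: 1/15329 + I*sqrt(3049) ≈ 6.5236e-5 + 55.218*I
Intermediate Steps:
z(F, T) = -4*T
q(N) = -28*N (q(N) = -7*N*(0 + 4) = -7*N*4 = -28*N)
W = 1386 (W = -4*57 + 1614 = -228 + 1614 = 1386)
sqrt(q(16) - 17*(76 + 77)) - 1/(W - 16715) = sqrt(-28*16 - 17*(76 + 77)) - 1/(1386 - 16715) = sqrt(-448 - 17*153) - 1/(-15329) = sqrt(-448 - 2601) - 1*(-1/15329) = sqrt(-3049) + 1/15329 = I*sqrt(3049) + 1/15329 = 1/15329 + I*sqrt(3049)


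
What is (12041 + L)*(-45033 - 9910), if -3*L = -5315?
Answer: -2276728034/3 ≈ -7.5891e+8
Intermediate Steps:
L = 5315/3 (L = -1/3*(-5315) = 5315/3 ≈ 1771.7)
(12041 + L)*(-45033 - 9910) = (12041 + 5315/3)*(-45033 - 9910) = (41438/3)*(-54943) = -2276728034/3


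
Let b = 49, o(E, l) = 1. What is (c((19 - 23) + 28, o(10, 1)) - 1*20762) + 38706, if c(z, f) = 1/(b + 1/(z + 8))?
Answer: 28154168/1569 ≈ 17944.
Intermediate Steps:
c(z, f) = 1/(49 + 1/(8 + z)) (c(z, f) = 1/(49 + 1/(z + 8)) = 1/(49 + 1/(8 + z)))
(c((19 - 23) + 28, o(10, 1)) - 1*20762) + 38706 = ((8 + ((19 - 23) + 28))/(393 + 49*((19 - 23) + 28)) - 1*20762) + 38706 = ((8 + (-4 + 28))/(393 + 49*(-4 + 28)) - 20762) + 38706 = ((8 + 24)/(393 + 49*24) - 20762) + 38706 = (32/(393 + 1176) - 20762) + 38706 = (32/1569 - 20762) + 38706 = -32575546/1569 + 38706 = 28154168/1569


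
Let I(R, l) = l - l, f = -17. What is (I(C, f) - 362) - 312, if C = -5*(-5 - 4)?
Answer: -674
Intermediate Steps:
C = 45 (C = -5*(-9) = 45)
I(R, l) = 0
(I(C, f) - 362) - 312 = (0 - 362) - 312 = -362 - 312 = -674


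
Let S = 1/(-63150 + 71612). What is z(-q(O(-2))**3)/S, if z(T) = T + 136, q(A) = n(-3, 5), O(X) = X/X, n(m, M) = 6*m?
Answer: 50501216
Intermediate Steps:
O(X) = 1
q(A) = -18 (q(A) = 6*(-3) = -18)
z(T) = 136 + T
S = 1/8462 ≈ 0.00011818
z(-q(O(-2))**3)/S = (136 - 1*(-18)**3)/(1/8462) = (136 - 1*(-5832))*8462 = (136 + 5832)*8462 = 5968*8462 = 50501216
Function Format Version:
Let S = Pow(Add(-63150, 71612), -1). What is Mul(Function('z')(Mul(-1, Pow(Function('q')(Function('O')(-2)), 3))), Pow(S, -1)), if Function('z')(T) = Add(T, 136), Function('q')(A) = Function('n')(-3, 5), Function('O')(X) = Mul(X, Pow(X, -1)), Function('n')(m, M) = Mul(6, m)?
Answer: 50501216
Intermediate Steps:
Function('O')(X) = 1
Function('q')(A) = -18 (Function('q')(A) = Mul(6, -3) = -18)
Function('z')(T) = Add(136, T)
S = Rational(1, 8462) (S = Pow(8462, -1) = Rational(1, 8462) ≈ 0.00011818)
Mul(Function('z')(Mul(-1, Pow(Function('q')(Function('O')(-2)), 3))), Pow(S, -1)) = Mul(Add(136, Mul(-1, Pow(-18, 3))), Pow(Rational(1, 8462), -1)) = Mul(Add(136, Mul(-1, -5832)), 8462) = Mul(Add(136, 5832), 8462) = Mul(5968, 8462) = 50501216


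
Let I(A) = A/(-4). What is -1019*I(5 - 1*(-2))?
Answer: 7133/4 ≈ 1783.3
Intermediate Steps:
I(A) = -A/4 (I(A) = A*(-1/4) = -A/4)
-1019*I(5 - 1*(-2)) = -(-1019)*(5 - 1*(-2))/4 = -(-1019)*(5 + 2)/4 = -(-1019)*7/4 = -1019*(-7/4) = 7133/4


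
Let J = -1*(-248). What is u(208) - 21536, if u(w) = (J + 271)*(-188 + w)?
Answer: -11156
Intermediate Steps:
J = 248
u(w) = -97572 + 519*w (u(w) = (248 + 271)*(-188 + w) = 519*(-188 + w) = -97572 + 519*w)
u(208) - 21536 = (-97572 + 519*208) - 21536 = (-97572 + 107952) - 21536 = 10380 - 21536 = -11156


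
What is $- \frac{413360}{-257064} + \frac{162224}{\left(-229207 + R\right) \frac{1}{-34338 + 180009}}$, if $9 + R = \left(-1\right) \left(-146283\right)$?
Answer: $- \frac{759341315776322}{2664886089} \approx -2.8494 \cdot 10^{5}$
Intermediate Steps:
$R = 146274$ ($R = -9 - -146283 = -9 + 146283 = 146274$)
$- \frac{413360}{-257064} + \frac{162224}{\left(-229207 + R\right) \frac{1}{-34338 + 180009}} = - \frac{413360}{-257064} + \frac{162224}{\left(-229207 + 146274\right) \frac{1}{-34338 + 180009}} = \left(-413360\right) \left(- \frac{1}{257064}\right) + \frac{162224}{\left(-82933\right) \frac{1}{145671}} = \frac{51670}{32133} + \frac{162224}{\left(-82933\right) \frac{1}{145671}} = \frac{51670}{32133} + \frac{162224}{- \frac{82933}{145671}} = \frac{51670}{32133} + 162224 \left(- \frac{145671}{82933}\right) = \frac{51670}{32133} - \frac{23631332304}{82933} = - \frac{759341315776322}{2664886089}$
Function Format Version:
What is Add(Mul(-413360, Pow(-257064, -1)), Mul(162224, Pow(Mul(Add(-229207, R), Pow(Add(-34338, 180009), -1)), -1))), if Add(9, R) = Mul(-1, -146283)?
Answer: Rational(-759341315776322, 2664886089) ≈ -2.8494e+5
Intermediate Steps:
R = 146274 (R = Add(-9, Mul(-1, -146283)) = Add(-9, 146283) = 146274)
Add(Mul(-413360, Pow(-257064, -1)), Mul(162224, Pow(Mul(Add(-229207, R), Pow(Add(-34338, 180009), -1)), -1))) = Add(Mul(-413360, Pow(-257064, -1)), Mul(162224, Pow(Mul(Add(-229207, 146274), Pow(Add(-34338, 180009), -1)), -1))) = Add(Mul(-413360, Rational(-1, 257064)), Mul(162224, Pow(Mul(-82933, Pow(145671, -1)), -1))) = Add(Rational(51670, 32133), Mul(162224, Pow(Mul(-82933, Rational(1, 145671)), -1))) = Add(Rational(51670, 32133), Mul(162224, Pow(Rational(-82933, 145671), -1))) = Add(Rational(51670, 32133), Mul(162224, Rational(-145671, 82933))) = Add(Rational(51670, 32133), Rational(-23631332304, 82933)) = Rational(-759341315776322, 2664886089)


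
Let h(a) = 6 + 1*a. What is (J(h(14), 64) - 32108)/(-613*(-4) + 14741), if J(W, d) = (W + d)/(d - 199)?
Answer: -1444888/773685 ≈ -1.8675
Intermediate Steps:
h(a) = 6 + a
J(W, d) = (W + d)/(-199 + d)
(J(h(14), 64) - 32108)/(-613*(-4) + 14741) = (((6 + 14) + 64)/(-199 + 64) - 32108)/(-613*(-4) + 14741) = ((20 + 64)/(-135) - 32108)/(2452 + 14741) = (-1/135*84 - 32108)/17193 = (-28/45 - 32108)*(1/17193) = -1444888/45*1/17193 = -1444888/773685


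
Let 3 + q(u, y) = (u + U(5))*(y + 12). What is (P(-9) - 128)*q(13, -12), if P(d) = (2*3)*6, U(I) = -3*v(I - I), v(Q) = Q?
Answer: 276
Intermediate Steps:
U(I) = 0 (U(I) = -3*(I - I) = -3*0 = 0)
P(d) = 36 (P(d) = 6*6 = 36)
q(u, y) = -3 + u*(12 + y) (q(u, y) = -3 + (u + 0)*(y + 12) = -3 + u*(12 + y))
(P(-9) - 128)*q(13, -12) = (36 - 128)*(-3 + 12*13 + 13*(-12)) = -92*(-3 + 156 - 156) = -92*(-3) = 276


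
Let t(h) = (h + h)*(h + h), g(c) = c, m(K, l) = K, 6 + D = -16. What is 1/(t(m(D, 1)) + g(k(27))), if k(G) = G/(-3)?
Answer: 1/1927 ≈ 0.00051894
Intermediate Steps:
D = -22 (D = -6 - 16 = -22)
k(G) = -G/3 (k(G) = G*(-⅓) = -G/3)
t(h) = 4*h² (t(h) = (2*h)*(2*h) = 4*h²)
1/(t(m(D, 1)) + g(k(27))) = 1/(4*(-22)² - ⅓*27) = 1/(4*484 - 9) = 1/(1936 - 9) = 1/1927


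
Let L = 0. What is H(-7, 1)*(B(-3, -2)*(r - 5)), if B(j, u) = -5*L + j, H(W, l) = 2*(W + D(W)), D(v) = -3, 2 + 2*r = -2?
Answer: -420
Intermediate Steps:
r = -2 (r = -1 + (½)*(-2) = -1 - 1 = -2)
H(W, l) = -6 + 2*W (H(W, l) = 2*(W - 3) = 2*(-3 + W) = -6 + 2*W)
B(j, u) = j (B(j, u) = -5*0 + j = 0 + j = j)
H(-7, 1)*(B(-3, -2)*(r - 5)) = (-6 + 2*(-7))*(-3*(-2 - 5)) = (-6 - 14)*(-3*(-7)) = -20*21 = -420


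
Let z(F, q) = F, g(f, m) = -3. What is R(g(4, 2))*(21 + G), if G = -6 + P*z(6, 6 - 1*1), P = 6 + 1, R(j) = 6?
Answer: 342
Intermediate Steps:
P = 7
G = 36 (G = -6 + 7*6 = -6 + 42 = 36)
R(g(4, 2))*(21 + G) = 6*(21 + 36) = 6*57 = 342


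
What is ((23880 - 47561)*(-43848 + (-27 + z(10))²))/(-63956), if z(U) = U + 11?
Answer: -259377993/15989 ≈ -16222.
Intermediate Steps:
z(U) = 11 + U
((23880 - 47561)*(-43848 + (-27 + z(10))²))/(-63956) = ((23880 - 47561)*(-43848 + (-27 + (11 + 10))²))/(-63956) = -23681*(-43848 + (-27 + 21)²)*(-1/63956) = -23681*(-43848 + (-6)²)*(-1/63956) = -23681*(-43848 + 36)*(-1/63956) = -23681*(-43812)*(-1/63956) = 1037511972*(-1/63956) = -259377993/15989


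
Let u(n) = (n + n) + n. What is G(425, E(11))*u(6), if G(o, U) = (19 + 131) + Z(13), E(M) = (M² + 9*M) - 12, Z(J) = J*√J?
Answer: 2700 + 234*√13 ≈ 3543.7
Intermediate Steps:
Z(J) = J^(3/2)
E(M) = -12 + M² + 9*M
G(o, U) = 150 + 13*√13 (G(o, U) = (19 + 131) + 13^(3/2) = 150 + 13*√13)
u(n) = 3*n (u(n) = 2*n + n = 3*n)
G(425, E(11))*u(6) = (150 + 13*√13)*(3*6) = (150 + 13*√13)*18 = 2700 + 234*√13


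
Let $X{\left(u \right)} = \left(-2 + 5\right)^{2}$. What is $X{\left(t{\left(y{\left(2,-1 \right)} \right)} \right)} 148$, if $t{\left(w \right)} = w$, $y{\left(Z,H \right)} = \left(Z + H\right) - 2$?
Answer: $1332$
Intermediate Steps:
$y{\left(Z,H \right)} = -2 + H + Z$ ($y{\left(Z,H \right)} = \left(H + Z\right) - 2 = -2 + H + Z$)
$X{\left(u \right)} = 9$ ($X{\left(u \right)} = 3^{2} = 9$)
$X{\left(t{\left(y{\left(2,-1 \right)} \right)} \right)} 148 = 9 \cdot 148 = 1332$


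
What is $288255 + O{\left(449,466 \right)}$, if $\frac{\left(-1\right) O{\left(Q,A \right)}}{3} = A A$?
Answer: $-363213$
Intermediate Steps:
$O{\left(Q,A \right)} = - 3 A^{2}$ ($O{\left(Q,A \right)} = - 3 A A = - 3 A^{2}$)
$288255 + O{\left(449,466 \right)} = 288255 - 3 \cdot 466^{2} = 288255 - 651468 = -363213$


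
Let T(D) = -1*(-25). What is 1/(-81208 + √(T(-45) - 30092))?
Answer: -81208/6594769331 - I*√30067/6594769331 ≈ -1.2314e-5 - 2.6293e-8*I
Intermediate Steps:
T(D) = 25
1/(-81208 + √(T(-45) - 30092)) = 1/(-81208 + √(25 - 30092)) = 1/(-81208 + √(-30067)) = 1/(-81208 + I*√30067)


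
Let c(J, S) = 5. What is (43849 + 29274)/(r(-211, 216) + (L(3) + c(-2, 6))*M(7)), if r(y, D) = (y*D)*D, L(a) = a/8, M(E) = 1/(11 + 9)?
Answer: -11699680/1575106517 ≈ -0.0074279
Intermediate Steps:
M(E) = 1/20
L(a) = a/8 (L(a) = a*(⅛) = a/8)
r(y, D) = y*D² (r(y, D) = (D*y)*D = y*D²)
(43849 + 29274)/(r(-211, 216) + (L(3) + c(-2, 6))*M(7)) = (43849 + 29274)/(-211*216² + ((⅛)*3 + 5)*(1/20)) = 73123/(-211*46656 + (3/8 + 5)*(1/20)) = 73123/(-9844416 + (43/8)*(1/20)) = 73123/(-9844416 + 43/160) = 73123/(-1575106517/160) = 73123*(-160/1575106517) = -11699680/1575106517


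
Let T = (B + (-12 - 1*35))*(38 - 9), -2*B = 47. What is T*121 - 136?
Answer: -495041/2 ≈ -2.4752e+5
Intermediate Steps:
B = -47/2 (B = -½*47 = -47/2 ≈ -23.500)
T = -4089/2 (T = (-47/2 + (-12 - 1*35))*(38 - 9) = (-47/2 + (-12 - 35))*29 = (-47/2 - 47)*29 = -141/2*29 = -4089/2 ≈ -2044.5)
T*121 - 136 = -4089/2*121 - 136 = -494769/2 - 136 = -495041/2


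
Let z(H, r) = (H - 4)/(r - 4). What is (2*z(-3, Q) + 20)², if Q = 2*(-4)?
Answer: 16129/36 ≈ 448.03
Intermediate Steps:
Q = -8
z(H, r) = (-4 + H)/(-4 + r)
(2*z(-3, Q) + 20)² = (2*((-4 - 3)/(-4 - 8)) + 20)² = (2*(-7/(-12)) + 20)² = (2*(-1/12*(-7)) + 20)² = (2*(7/12) + 20)² = (7/6 + 20)² = (127/6)² = 16129/36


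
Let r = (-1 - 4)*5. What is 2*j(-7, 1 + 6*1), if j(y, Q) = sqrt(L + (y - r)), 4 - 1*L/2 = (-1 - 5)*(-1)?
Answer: 2*sqrt(14) ≈ 7.4833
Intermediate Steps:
r = -25 (r = -5*5 = -25)
L = -4 (L = 8 - 2*(-1 - 5)*(-1) = 8 - (-12)*(-1) = 8 - 2*6 = 8 - 12 = -4)
j(y, Q) = sqrt(21 + y) (j(y, Q) = sqrt(-4 + (y - 1*(-25))) = sqrt(-4 + (y + 25)) = sqrt(-4 + (25 + y)) = sqrt(21 + y))
2*j(-7, 1 + 6*1) = 2*sqrt(21 - 7) = 2*sqrt(14)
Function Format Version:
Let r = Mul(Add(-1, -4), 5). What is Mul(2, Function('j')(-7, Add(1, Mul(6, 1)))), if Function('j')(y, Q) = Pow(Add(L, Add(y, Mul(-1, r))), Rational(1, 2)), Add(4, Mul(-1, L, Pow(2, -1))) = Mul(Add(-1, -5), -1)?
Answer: Mul(2, Pow(14, Rational(1, 2))) ≈ 7.4833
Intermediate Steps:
r = -25 (r = Mul(-5, 5) = -25)
L = -4 (L = Add(8, Mul(-2, Mul(Add(-1, -5), -1))) = Add(8, Mul(-2, Mul(-6, -1))) = Add(8, Mul(-2, 6)) = Add(8, -12) = -4)
Function('j')(y, Q) = Pow(Add(21, y), Rational(1, 2)) (Function('j')(y, Q) = Pow(Add(-4, Add(y, Mul(-1, -25))), Rational(1, 2)) = Pow(Add(-4, Add(y, 25)), Rational(1, 2)) = Pow(Add(-4, Add(25, y)), Rational(1, 2)) = Pow(Add(21, y), Rational(1, 2)))
Mul(2, Function('j')(-7, Add(1, Mul(6, 1)))) = Mul(2, Pow(Add(21, -7), Rational(1, 2))) = Mul(2, Pow(14, Rational(1, 2)))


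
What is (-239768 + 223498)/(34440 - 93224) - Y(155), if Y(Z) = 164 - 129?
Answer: -1020585/29392 ≈ -34.723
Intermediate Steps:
Y(Z) = 35
(-239768 + 223498)/(34440 - 93224) - Y(155) = (-239768 + 223498)/(34440 - 93224) - 1*35 = -16270/(-58784) - 35 = -16270*(-1/58784) - 35 = 8135/29392 - 35 = -1020585/29392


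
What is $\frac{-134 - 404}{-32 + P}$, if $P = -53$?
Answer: $\frac{538}{85} \approx 6.3294$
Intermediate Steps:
$\frac{-134 - 404}{-32 + P} = \frac{-134 - 404}{-32 - 53} = - \frac{538}{-85} = \left(-538\right) \left(- \frac{1}{85}\right) = \frac{538}{85}$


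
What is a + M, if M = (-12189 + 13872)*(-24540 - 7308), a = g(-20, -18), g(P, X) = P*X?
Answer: -53599824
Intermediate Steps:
a = 360 (a = -20*(-18) = 360)
M = -53600184 (M = 1683*(-31848) = -53600184)
a + M = 360 - 53600184 = -53599824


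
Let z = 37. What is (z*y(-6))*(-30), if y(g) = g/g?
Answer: -1110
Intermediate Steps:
y(g) = 1
(z*y(-6))*(-30) = (37*1)*(-30) = 37*(-30) = -1110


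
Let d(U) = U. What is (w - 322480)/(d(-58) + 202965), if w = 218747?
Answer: -103733/202907 ≈ -0.51123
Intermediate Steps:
(w - 322480)/(d(-58) + 202965) = (218747 - 322480)/(-58 + 202965) = -103733/202907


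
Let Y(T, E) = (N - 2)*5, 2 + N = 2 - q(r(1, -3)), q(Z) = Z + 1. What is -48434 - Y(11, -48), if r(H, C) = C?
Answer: -48434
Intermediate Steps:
q(Z) = 1 + Z
N = 2 (N = -2 + (2 - (1 - 3)) = -2 + (2 - 1*(-2)) = -2 + (2 + 2) = -2 + 4 = 2)
Y(T, E) = 0 (Y(T, E) = (2 - 2)*5 = 0*5 = 0)
-48434 - Y(11, -48) = -48434 - 1*0 = -48434 + 0 = -48434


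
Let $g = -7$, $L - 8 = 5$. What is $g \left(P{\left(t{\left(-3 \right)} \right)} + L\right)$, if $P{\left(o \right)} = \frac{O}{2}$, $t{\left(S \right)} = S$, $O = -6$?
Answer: $-70$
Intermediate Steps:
$L = 13$ ($L = 8 + 5 = 13$)
$P{\left(o \right)} = -3$ ($P{\left(o \right)} = - \frac{6}{2} = \left(-6\right) \frac{1}{2} = -3$)
$g \left(P{\left(t{\left(-3 \right)} \right)} + L\right) = - 7 \left(-3 + 13\right) = \left(-7\right) 10 = -70$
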